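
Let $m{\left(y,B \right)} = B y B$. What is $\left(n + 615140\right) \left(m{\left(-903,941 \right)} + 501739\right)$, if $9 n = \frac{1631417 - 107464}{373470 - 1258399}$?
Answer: $- \frac{3914886394890734027548}{7964361} \approx -4.9155 \cdot 10^{14}$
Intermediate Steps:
$n = - \frac{1523953}{7964361}$ ($n = \frac{\left(1631417 - 107464\right) \frac{1}{373470 - 1258399}}{9} = \frac{1523953 \frac{1}{-884929}}{9} = \frac{1523953 \left(- \frac{1}{884929}\right)}{9} = \frac{1}{9} \left(- \frac{1523953}{884929}\right) = - \frac{1523953}{7964361} \approx -0.19135$)
$m{\left(y,B \right)} = y B^{2}$
$\left(n + 615140\right) \left(m{\left(-903,941 \right)} + 501739\right) = \left(- \frac{1523953}{7964361} + 615140\right) \left(- 903 \cdot 941^{2} + 501739\right) = \frac{4899195501587 \left(\left(-903\right) 885481 + 501739\right)}{7964361} = \frac{4899195501587 \left(-799589343 + 501739\right)}{7964361} = \frac{4899195501587}{7964361} \left(-799087604\right) = - \frac{3914886394890734027548}{7964361}$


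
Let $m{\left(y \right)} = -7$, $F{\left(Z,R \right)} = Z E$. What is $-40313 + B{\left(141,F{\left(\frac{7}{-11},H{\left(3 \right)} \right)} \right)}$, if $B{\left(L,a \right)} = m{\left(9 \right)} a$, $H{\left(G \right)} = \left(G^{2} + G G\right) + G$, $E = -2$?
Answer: $- \frac{443541}{11} \approx -40322.0$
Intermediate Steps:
$H{\left(G \right)} = G + 2 G^{2}$ ($H{\left(G \right)} = \left(G^{2} + G^{2}\right) + G = 2 G^{2} + G = G + 2 G^{2}$)
$F{\left(Z,R \right)} = - 2 Z$ ($F{\left(Z,R \right)} = Z \left(-2\right) = - 2 Z$)
$B{\left(L,a \right)} = - 7 a$
$-40313 + B{\left(141,F{\left(\frac{7}{-11},H{\left(3 \right)} \right)} \right)} = -40313 - 7 \left(- 2 \frac{7}{-11}\right) = -40313 - 7 \left(- 2 \cdot 7 \left(- \frac{1}{11}\right)\right) = -40313 - 7 \left(\left(-2\right) \left(- \frac{7}{11}\right)\right) = -40313 - \frac{98}{11} = - \frac{443541}{11}$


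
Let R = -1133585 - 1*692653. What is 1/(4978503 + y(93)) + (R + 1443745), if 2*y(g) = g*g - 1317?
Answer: -1905644767316/4982169 ≈ -3.8249e+5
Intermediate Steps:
R = -1826238 (R = -1133585 - 692653 = -1826238)
y(g) = -1317/2 + g²/2 (y(g) = (g*g - 1317)/2 = (g² - 1317)/2 = (-1317 + g²)/2 = -1317/2 + g²/2)
1/(4978503 + y(93)) + (R + 1443745) = 1/(4978503 + (-1317/2 + (½)*93²)) + (-1826238 + 1443745) = 1/(4978503 + (-1317/2 + (½)*8649)) - 382493 = 1/(4978503 + (-1317/2 + 8649/2)) - 382493 = 1/(4978503 + 3666) - 382493 = 1/4982169 - 382493 = -1905644767316/4982169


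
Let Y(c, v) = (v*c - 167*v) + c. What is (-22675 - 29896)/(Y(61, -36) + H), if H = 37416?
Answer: -52571/41293 ≈ -1.2731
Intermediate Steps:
Y(c, v) = c - 167*v + c*v (Y(c, v) = (c*v - 167*v) + c = (-167*v + c*v) + c = c - 167*v + c*v)
(-22675 - 29896)/(Y(61, -36) + H) = (-22675 - 29896)/((61 - 167*(-36) + 61*(-36)) + 37416) = -52571/((61 + 6012 - 2196) + 37416) = -52571/(3877 + 37416) = -52571/41293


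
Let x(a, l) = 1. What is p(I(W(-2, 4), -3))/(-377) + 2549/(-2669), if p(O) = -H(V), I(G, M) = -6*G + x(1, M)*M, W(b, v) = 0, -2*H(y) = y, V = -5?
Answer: -1908601/2012426 ≈ -0.94841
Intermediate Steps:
H(y) = -y/2
I(G, M) = M - 6*G (I(G, M) = -6*G + 1*M = -6*G + M = M - 6*G)
p(O) = -5/2 (p(O) = -(-1)*(-5)/2 = -1*5/2 = -5/2)
p(I(W(-2, 4), -3))/(-377) + 2549/(-2669) = -5/2/(-377) + 2549/(-2669) = -5/2*(-1/377) + 2549*(-1/2669) = 5/754 - 2549/2669 = -1908601/2012426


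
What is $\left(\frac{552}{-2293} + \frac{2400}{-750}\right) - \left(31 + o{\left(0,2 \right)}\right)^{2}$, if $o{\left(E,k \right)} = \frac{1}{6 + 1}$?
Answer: $- \frac{546795612}{561785} \approx -973.32$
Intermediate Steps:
$o{\left(E,k \right)} = \frac{1}{7}$
$\left(\frac{552}{-2293} + \frac{2400}{-750}\right) - \left(31 + o{\left(0,2 \right)}\right)^{2} = \left(\frac{552}{-2293} + \frac{2400}{-750}\right) - \left(31 + \frac{1}{7}\right)^{2} = \left(552 \left(- \frac{1}{2293}\right) + 2400 \left(- \frac{1}{750}\right)\right) - \left(\frac{218}{7}\right)^{2} = \left(- \frac{552}{2293} - \frac{16}{5}\right) - \frac{47524}{49} = - \frac{39448}{11465} - \frac{47524}{49} = - \frac{546795612}{561785}$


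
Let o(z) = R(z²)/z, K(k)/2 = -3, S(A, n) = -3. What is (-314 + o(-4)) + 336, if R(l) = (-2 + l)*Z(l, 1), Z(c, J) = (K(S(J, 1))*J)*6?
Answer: 148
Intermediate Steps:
K(k) = -6 (K(k) = 2*(-3) = -6)
Z(c, J) = -36*J (Z(c, J) = -6*J*6 = -36*J)
R(l) = 72 - 36*l (R(l) = (-2 + l)*(-36*1) = (-2 + l)*(-36) = 72 - 36*l)
o(z) = (72 - 36*z²)/z
(-314 + o(-4)) + 336 = (-314 + (-36*(-4) + 72/(-4))) + 336 = (-314 + (144 + 72*(-¼))) + 336 = (-314 + (144 - 18)) + 336 = (-314 + 126) + 336 = -188 + 336 = 148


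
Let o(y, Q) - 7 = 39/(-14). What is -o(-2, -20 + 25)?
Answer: -59/14 ≈ -4.2143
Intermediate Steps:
o(y, Q) = 59/14 (o(y, Q) = 7 + 39/(-14) = 7 + 39*(-1/14) = 7 - 39/14 = 59/14)
-o(-2, -20 + 25) = -1*59/14 = -59/14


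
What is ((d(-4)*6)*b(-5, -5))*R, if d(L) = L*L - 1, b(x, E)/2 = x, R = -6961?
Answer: 6264900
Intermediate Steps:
b(x, E) = 2*x
d(L) = -1 + L² (d(L) = L² - 1 = -1 + L²)
((d(-4)*6)*b(-5, -5))*R = (((-1 + (-4)²)*6)*(2*(-5)))*(-6961) = (((-1 + 16)*6)*(-10))*(-6961) = ((15*6)*(-10))*(-6961) = (90*(-10))*(-6961) = -900*(-6961) = 6264900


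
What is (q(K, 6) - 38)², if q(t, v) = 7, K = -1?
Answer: 961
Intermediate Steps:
(q(K, 6) - 38)² = (7 - 38)² = (-31)² = 961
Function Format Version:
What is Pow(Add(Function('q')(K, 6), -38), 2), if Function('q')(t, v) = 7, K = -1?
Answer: 961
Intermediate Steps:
Pow(Add(Function('q')(K, 6), -38), 2) = Pow(Add(7, -38), 2) = Pow(-31, 2) = 961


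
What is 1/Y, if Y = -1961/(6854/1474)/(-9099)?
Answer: 31182273/1445257 ≈ 21.576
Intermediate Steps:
Y = 1445257/31182273 (Y = -1961/(6854*(1/1474))*(-1/9099) = -1961/3427/737*(-1/9099) = -1961*737/3427*(-1/9099) = -1445257/3427*(-1/9099) = 1445257/31182273 ≈ 0.046349)
1/Y = 1/(1445257/31182273) = 31182273/1445257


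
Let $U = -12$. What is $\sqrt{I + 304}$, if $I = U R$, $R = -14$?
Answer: $2 \sqrt{118} \approx 21.726$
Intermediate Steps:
$I = 168$ ($I = \left(-12\right) \left(-14\right) = 168$)
$\sqrt{I + 304} = \sqrt{168 + 304} = \sqrt{472} = 2 \sqrt{118}$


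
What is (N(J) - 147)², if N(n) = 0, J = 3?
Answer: 21609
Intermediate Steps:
(N(J) - 147)² = (0 - 147)² = (-147)² = 21609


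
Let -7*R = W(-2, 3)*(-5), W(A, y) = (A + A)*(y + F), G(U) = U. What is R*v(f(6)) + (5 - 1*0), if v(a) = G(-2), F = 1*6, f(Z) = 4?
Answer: 395/7 ≈ 56.429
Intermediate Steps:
F = 6
v(a) = -2
W(A, y) = 2*A*(6 + y) (W(A, y) = (A + A)*(y + 6) = (2*A)*(6 + y) = 2*A*(6 + y))
R = -180/7 (R = -2*(-2)*(6 + 3)*(-5)/7 = -2*(-2)*9*(-5)/7 = -(-36)*(-5)/7 = -⅐*180 = -180/7 ≈ -25.714)
R*v(f(6)) + (5 - 1*0) = -180/7*(-2) + (5 - 1*0) = 360/7 + (5 + 0) = 360/7 + 5 = 395/7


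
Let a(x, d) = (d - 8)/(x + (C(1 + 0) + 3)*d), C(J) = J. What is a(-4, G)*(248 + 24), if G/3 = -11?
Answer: 82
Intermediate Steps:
G = -33 (G = 3*(-11) = -33)
a(x, d) = (-8 + d)/(x + 4*d) (a(x, d) = (d - 8)/(x + ((1 + 0) + 3)*d) = (-8 + d)/(x + (1 + 3)*d) = (-8 + d)/(x + 4*d))
a(-4, G)*(248 + 24) = ((-8 - 33)/(-4 + 4*(-33)))*(248 + 24) = (-41/(-4 - 132))*272 = (-41/(-136))*272 = -1/136*(-41)*272 = (41/136)*272 = 82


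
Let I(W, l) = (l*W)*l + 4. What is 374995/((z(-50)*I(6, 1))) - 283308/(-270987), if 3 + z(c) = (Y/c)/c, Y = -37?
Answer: -8467519074618/680809673 ≈ -12437.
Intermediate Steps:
I(W, l) = 4 + W*l² (I(W, l) = (W*l)*l + 4 = W*l² + 4 = 4 + W*l²)
z(c) = -3 - 37/c² (z(c) = -3 + (-37/c)/c = -3 - 37/c²)
374995/((z(-50)*I(6, 1))) - 283308/(-270987) = 374995/(((-3 - 37/(-50)²)*(4 + 6*1²))) - 283308/(-270987) = 374995/(((-3 - 37*1/2500)*(4 + 6*1))) - 283308*(-1/270987) = 374995/(((-3 - 37/2500)*(4 + 6))) + 94436/90329 = 374995/((-7537/2500*10)) + 94436/90329 = 374995/(-7537/250) + 94436/90329 = 374995*(-250/7537) + 94436/90329 = -93748750/7537 + 94436/90329 = -8467519074618/680809673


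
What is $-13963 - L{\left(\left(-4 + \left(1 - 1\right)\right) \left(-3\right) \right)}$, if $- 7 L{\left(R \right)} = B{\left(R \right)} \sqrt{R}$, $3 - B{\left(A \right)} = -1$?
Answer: $-13963 + \frac{8 \sqrt{3}}{7} \approx -13961.0$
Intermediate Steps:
$B{\left(A \right)} = 4$ ($B{\left(A \right)} = 3 - -1 = 3 + 1 = 4$)
$L{\left(R \right)} = - \frac{4 \sqrt{R}}{7}$
$-13963 - L{\left(\left(-4 + \left(1 - 1\right)\right) \left(-3\right) \right)} = -13963 - - \frac{4 \sqrt{\left(-4 + \left(1 - 1\right)\right) \left(-3\right)}}{7} = -13963 - - \frac{4 \sqrt{\left(-4 + 0\right) \left(-3\right)}}{7} = -13963 - - \frac{4 \sqrt{\left(-4\right) \left(-3\right)}}{7} = -13963 - - \frac{4 \sqrt{12}}{7} = -13963 - - \frac{4 \cdot 2 \sqrt{3}}{7} = -13963 - - \frac{8 \sqrt{3}}{7} = -13963 + \frac{8 \sqrt{3}}{7}$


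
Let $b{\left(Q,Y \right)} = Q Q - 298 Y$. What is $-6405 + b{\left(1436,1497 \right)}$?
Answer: $1609585$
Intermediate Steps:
$b{\left(Q,Y \right)} = Q^{2} - 298 Y$
$-6405 + b{\left(1436,1497 \right)} = -6405 + \left(1436^{2} - 446106\right) = -6405 + \left(2062096 - 446106\right) = -6405 + 1615990 = 1609585$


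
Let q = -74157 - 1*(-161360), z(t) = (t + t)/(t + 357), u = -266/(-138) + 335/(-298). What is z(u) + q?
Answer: 641565846097/7357153 ≈ 87203.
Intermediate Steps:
u = 16519/20562 (u = -266*(-1/138) + 335*(-1/298) = 133/69 - 335/298 = 16519/20562 ≈ 0.80338)
z(t) = 2*t/(357 + t) (z(t) = (2*t)/(357 + t) = 2*t/(357 + t))
q = 87203 (q = -74157 + 161360 = 87203)
z(u) + q = 2*(16519/20562)/(357 + 16519/20562) + 87203 = 2*(16519/20562)/(7357153/20562) + 87203 = 2*(16519/20562)*(20562/7357153) + 87203 = 33038/7357153 + 87203 = 641565846097/7357153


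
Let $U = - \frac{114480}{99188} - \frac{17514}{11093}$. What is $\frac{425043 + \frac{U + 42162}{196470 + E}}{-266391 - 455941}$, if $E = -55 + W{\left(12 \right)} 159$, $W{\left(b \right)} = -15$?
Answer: $- \frac{11342796310221804687}{19276309822667256580} \approx -0.58843$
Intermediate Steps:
$U = - \frac{751776318}{275073121}$ ($U = \left(-114480\right) \frac{1}{99188} - \frac{17514}{11093} = - \frac{28620}{24797} - \frac{17514}{11093} = - \frac{751776318}{275073121} \approx -2.733$)
$E = -2440$ ($E = -55 - 2385 = -2440$)
$\frac{425043 + \frac{U + 42162}{196470 + E}}{-266391 - 455941} = \frac{425043 + \frac{- \frac{751776318}{275073121} + 42162}{196470 - 2440}}{-266391 - 455941} = \frac{425043 + \frac{11596881151284}{275073121 \cdot 194030}}{-722332} = \left(425043 + \frac{11596881151284}{275073121} \cdot \frac{1}{194030}\right) \left(- \frac{1}{722332}\right) = \left(425043 + \frac{5798440575642}{26686218833815}\right) \left(- \frac{1}{722332}\right) = \frac{11342796310221804687}{26686218833815} \left(- \frac{1}{722332}\right) = - \frac{11342796310221804687}{19276309822667256580}$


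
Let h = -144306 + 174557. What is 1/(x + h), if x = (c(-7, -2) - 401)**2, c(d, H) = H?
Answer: 1/192660 ≈ 5.1905e-6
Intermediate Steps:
x = 162409 (x = (-2 - 401)**2 = (-403)**2 = 162409)
h = 30251
1/(x + h) = 1/(162409 + 30251) = 1/192660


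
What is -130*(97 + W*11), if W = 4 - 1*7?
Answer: -8320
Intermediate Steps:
W = -3 (W = 4 - 7 = -3)
-130*(97 + W*11) = -130*(97 - 3*11) = -130*(97 - 33) = -130*64 = -8320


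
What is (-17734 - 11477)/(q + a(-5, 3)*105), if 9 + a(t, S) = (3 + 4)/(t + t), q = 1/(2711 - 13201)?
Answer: 153211695/5342033 ≈ 28.680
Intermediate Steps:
q = -1/10490 (q = 1/(-10490) = -1/10490 ≈ -9.5329e-5)
a(t, S) = -9 + 7/(2*t) (a(t, S) = -9 + (3 + 4)/(t + t) = -9 + 7/((2*t)) = -9 + 7*(1/(2*t)) = -9 + 7/(2*t))
(-17734 - 11477)/(q + a(-5, 3)*105) = (-17734 - 11477)/(-1/10490 + (-9 + (7/2)/(-5))*105) = -29211/(-1/10490 + (-9 + (7/2)*(-⅕))*105) = -29211/(-1/10490 + (-9 - 7/10)*105) = -29211/(-1/10490 - 97/10*105) = -29211/(-1/10490 - 2037/2) = -29211/(-5342033/5245) = -29211*(-5245/5342033) = 153211695/5342033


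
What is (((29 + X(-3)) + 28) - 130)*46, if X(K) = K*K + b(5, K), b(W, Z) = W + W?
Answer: -2484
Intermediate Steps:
b(W, Z) = 2*W
X(K) = 10 + K² (X(K) = K*K + 2*5 = K² + 10 = 10 + K²)
(((29 + X(-3)) + 28) - 130)*46 = (((29 + (10 + (-3)²)) + 28) - 130)*46 = (((29 + (10 + 9)) + 28) - 130)*46 = (((29 + 19) + 28) - 130)*46 = ((48 + 28) - 130)*46 = (76 - 130)*46 = -54*46 = -2484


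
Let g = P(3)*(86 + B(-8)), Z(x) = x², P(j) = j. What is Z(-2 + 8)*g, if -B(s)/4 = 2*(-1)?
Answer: 10152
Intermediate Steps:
B(s) = 8 (B(s) = -8*(-1) = -4*(-2) = 8)
g = 282 (g = 3*(86 + 8) = 3*94 = 282)
Z(-2 + 8)*g = (-2 + 8)²*282 = 6²*282 = 36*282 = 10152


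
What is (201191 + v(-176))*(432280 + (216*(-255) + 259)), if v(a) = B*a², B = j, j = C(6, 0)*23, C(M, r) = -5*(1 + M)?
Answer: -9336255483451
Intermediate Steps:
C(M, r) = -5 - 5*M
j = -805 (j = (-5 - 5*6)*23 = (-5 - 30)*23 = -35*23 = -805)
B = -805
v(a) = -805*a²
(201191 + v(-176))*(432280 + (216*(-255) + 259)) = (201191 - 805*(-176)²)*(432280 + (216*(-255) + 259)) = (201191 - 805*30976)*(432280 + (-55080 + 259)) = (201191 - 24935680)*(432280 - 54821) = -24734489*377459 = -9336255483451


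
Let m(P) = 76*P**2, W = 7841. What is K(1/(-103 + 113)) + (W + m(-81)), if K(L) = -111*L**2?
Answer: 50647589/100 ≈ 5.0648e+5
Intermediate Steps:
K(1/(-103 + 113)) + (W + m(-81)) = -111/(-103 + 113)**2 + (7841 + 76*(-81)**2) = -111*(1/10)**2 + (7841 + 76*6561) = -111*(1/10)**2 + (7841 + 498636) = -111*1/100 + 506477 = -111/100 + 506477 = 50647589/100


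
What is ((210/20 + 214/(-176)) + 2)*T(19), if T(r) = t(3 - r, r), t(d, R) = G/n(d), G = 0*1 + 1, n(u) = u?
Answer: -993/1408 ≈ -0.70526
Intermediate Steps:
G = 1 (G = 0 + 1 = 1)
t(d, R) = 1/d
T(r) = 1/(3 - r)
((210/20 + 214/(-176)) + 2)*T(19) = ((210/20 + 214/(-176)) + 2)*(-1/(-3 + 19)) = ((210*(1/20) + 214*(-1/176)) + 2)*(-1/16) = ((21/2 - 107/88) + 2)*(-1*1/16) = (817/88 + 2)*(-1/16) = (993/88)*(-1/16) = -993/1408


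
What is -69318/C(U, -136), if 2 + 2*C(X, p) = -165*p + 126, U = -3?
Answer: -34659/5641 ≈ -6.1441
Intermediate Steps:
C(X, p) = 62 - 165*p/2 (C(X, p) = -1 + (-165*p + 126)/2 = -1 + (126 - 165*p)/2 = -1 + (63 - 165*p/2) = 62 - 165*p/2)
-69318/C(U, -136) = -69318/(62 - 165/2*(-136)) = -69318/(62 + 11220) = -69318/11282 = -69318*1/11282 = -34659/5641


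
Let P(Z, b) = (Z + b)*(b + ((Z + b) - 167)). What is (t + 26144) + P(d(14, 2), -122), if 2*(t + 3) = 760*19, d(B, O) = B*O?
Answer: 69363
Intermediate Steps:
t = 7217 (t = -3 + (760*19)/2 = -3 + (½)*14440 = -3 + 7220 = 7217)
P(Z, b) = (Z + b)*(-167 + Z + 2*b) (P(Z, b) = (Z + b)*(b + (-167 + Z + b)) = (Z + b)*(-167 + Z + 2*b))
(t + 26144) + P(d(14, 2), -122) = (7217 + 26144) + ((14*2)² - 2338*2 - 167*(-122) + 2*(-122)² + 3*(14*2)*(-122)) = 33361 + (28² - 167*28 + 20374 + 2*14884 + 3*28*(-122)) = 33361 + (784 - 4676 + 20374 + 29768 - 10248) = 33361 + 36002 = 69363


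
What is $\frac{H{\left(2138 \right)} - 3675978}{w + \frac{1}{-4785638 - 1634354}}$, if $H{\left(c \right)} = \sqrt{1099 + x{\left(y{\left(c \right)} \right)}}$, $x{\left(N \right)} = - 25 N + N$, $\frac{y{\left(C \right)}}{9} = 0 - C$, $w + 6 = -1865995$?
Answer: $\frac{23599749352176}{11979711491993} - \frac{6419992 \sqrt{462907}}{11979711491993} \approx 1.9696$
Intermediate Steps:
$w = -1866001$ ($w = -6 - 1865995 = -1866001$)
$y{\left(C \right)} = - 9 C$ ($y{\left(C \right)} = 9 \left(0 - C\right) = 9 \left(- C\right) = - 9 C$)
$x{\left(N \right)} = - 24 N$
$H{\left(c \right)} = \sqrt{1099 + 216 c}$ ($H{\left(c \right)} = \sqrt{1099 - 24 \left(- 9 c\right)} = \sqrt{1099 + 216 c}$)
$\frac{H{\left(2138 \right)} - 3675978}{w + \frac{1}{-4785638 - 1634354}} = \frac{\sqrt{1099 + 216 \cdot 2138} - 3675978}{-1866001 + \frac{1}{-4785638 - 1634354}} = \frac{\sqrt{1099 + 461808} - 3675978}{-1866001 + \frac{1}{-6419992}} = \frac{\sqrt{462907} - 3675978}{-1866001 - \frac{1}{6419992}} = \frac{-3675978 + \sqrt{462907}}{- \frac{11979711491993}{6419992}} = \left(-3675978 + \sqrt{462907}\right) \left(- \frac{6419992}{11979711491993}\right) = \frac{23599749352176}{11979711491993} - \frac{6419992 \sqrt{462907}}{11979711491993}$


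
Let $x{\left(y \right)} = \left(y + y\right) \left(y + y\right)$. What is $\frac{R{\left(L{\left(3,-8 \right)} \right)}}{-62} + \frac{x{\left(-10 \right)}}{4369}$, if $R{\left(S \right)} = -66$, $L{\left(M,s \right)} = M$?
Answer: $\frac{156577}{135439} \approx 1.1561$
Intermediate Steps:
$x{\left(y \right)} = 4 y^{2}$ ($x{\left(y \right)} = 2 y 2 y = 4 y^{2}$)
$\frac{R{\left(L{\left(3,-8 \right)} \right)}}{-62} + \frac{x{\left(-10 \right)}}{4369} = - \frac{66}{-62} + \frac{4 \left(-10\right)^{2}}{4369} = \left(-66\right) \left(- \frac{1}{62}\right) + 4 \cdot 100 \cdot \frac{1}{4369} = \frac{33}{31} + 400 \cdot \frac{1}{4369} = \frac{33}{31} + \frac{400}{4369} = \frac{156577}{135439}$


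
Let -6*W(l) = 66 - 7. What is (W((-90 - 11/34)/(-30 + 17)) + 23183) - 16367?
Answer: 40837/6 ≈ 6806.2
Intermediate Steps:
W(l) = -59/6 (W(l) = -(66 - 7)/6 = -⅙*59 = -59/6)
(W((-90 - 11/34)/(-30 + 17)) + 23183) - 16367 = (-59/6 + 23183) - 16367 = 139039/6 - 16367 = 40837/6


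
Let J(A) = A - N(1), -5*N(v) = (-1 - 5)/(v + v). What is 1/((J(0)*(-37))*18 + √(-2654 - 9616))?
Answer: 1665/716459 - 25*I*√12270/4298754 ≈ 0.0023239 - 0.0006442*I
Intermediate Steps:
N(v) = 3/(5*v) (N(v) = -(-1 - 5)/(5*(v + v)) = -(-6)/(5*(2*v)) = -(-6)*1/(2*v)/5 = -(-3)/(5*v) = 3/(5*v))
J(A) = -⅗ + A (J(A) = A - 3/(5*1) = A - 3/5 = A - 1*⅗ = A - ⅗ = -⅗ + A)
1/((J(0)*(-37))*18 + √(-2654 - 9616)) = 1/(((-⅗ + 0)*(-37))*18 + √(-2654 - 9616)) = 1/(-⅗*(-37)*18 + √(-12270)) = 1/((111/5)*18 + I*√12270) = 1/(1998/5 + I*√12270)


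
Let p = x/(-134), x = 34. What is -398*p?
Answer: 6766/67 ≈ 100.99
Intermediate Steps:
p = -17/67 (p = 34/(-134) = 34*(-1/134) = -17/67 ≈ -0.25373)
-398*p = -398*(-17/67) = 6766/67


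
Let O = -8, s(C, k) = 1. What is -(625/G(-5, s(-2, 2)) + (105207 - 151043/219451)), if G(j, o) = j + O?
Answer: -300002037207/2852863 ≈ -1.0516e+5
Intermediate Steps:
G(j, o) = -8 + j (G(j, o) = j - 8 = -8 + j)
-(625/G(-5, s(-2, 2)) + (105207 - 151043/219451)) = -(625/(-8 - 5) + (105207 - 151043/219451)) = -(625/(-13) + (105207 - 151043/219451)) = -(625*(-1/13) + (105207 - 1*151043/219451)) = -(-625/13 + (105207 - 151043/219451)) = -(-625/13 + 23087630314/219451) = -1*300002037207/2852863 = -300002037207/2852863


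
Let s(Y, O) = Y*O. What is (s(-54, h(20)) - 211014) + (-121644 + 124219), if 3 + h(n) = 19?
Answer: -209303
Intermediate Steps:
h(n) = 16 (h(n) = -3 + 19 = 16)
s(Y, O) = O*Y
(s(-54, h(20)) - 211014) + (-121644 + 124219) = (16*(-54) - 211014) + (-121644 + 124219) = (-864 - 211014) + 2575 = -211878 + 2575 = -209303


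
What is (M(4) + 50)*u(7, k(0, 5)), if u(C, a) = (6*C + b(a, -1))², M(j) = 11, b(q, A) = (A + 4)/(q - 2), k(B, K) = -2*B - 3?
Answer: 2613789/25 ≈ 1.0455e+5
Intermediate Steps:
k(B, K) = -3 - 2*B
b(q, A) = (4 + A)/(-2 + q)
u(C, a) = (3/(-2 + a) + 6*C)² (u(C, a) = (6*C + (4 - 1)/(-2 + a))² = (6*C + 3/(-2 + a))² = (3/(-2 + a) + 6*C)²)
(M(4) + 50)*u(7, k(0, 5)) = (11 + 50)*(9*(1 + 2*7*(-2 + (-3 - 2*0)))²/(-2 + (-3 - 2*0))²) = 61*(9*(1 + 2*7*(-2 + (-3 + 0)))²/(-2 + (-3 + 0))²) = 61*(9*(1 + 2*7*(-2 - 3))²/(-2 - 3)²) = 61*(9*(1 + 2*7*(-5))²/(-5)²) = 61*(9*(1 - 70)²*(1/25)) = 61*(9*(-69)²*(1/25)) = 61*(9*4761*(1/25)) = 61*(42849/25) = 2613789/25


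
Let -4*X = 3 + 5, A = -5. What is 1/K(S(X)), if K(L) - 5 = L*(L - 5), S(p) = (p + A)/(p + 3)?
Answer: 1/89 ≈ 0.011236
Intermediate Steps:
X = -2 (X = -(3 + 5)/4 = -1/4*8 = -2)
S(p) = (-5 + p)/(3 + p) (S(p) = (p - 5)/(p + 3) = (-5 + p)/(3 + p))
K(L) = 5 + L*(-5 + L) (K(L) = 5 + L*(L - 5) = 5 + L*(-5 + L))
1/K(S(X)) = 1/(5 + ((-5 - 2)/(3 - 2))**2 - 5*(-5 - 2)/(3 - 2)) = 1/(5 + (-7/1)**2 - 5*(-7)/1) = 1/(5 + (1*(-7))**2 - 5*(-7)) = 1/(5 + (-7)**2 - 5*(-7)) = 1/(5 + 49 + 35) = 1/89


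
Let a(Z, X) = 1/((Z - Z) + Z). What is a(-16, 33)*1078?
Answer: -539/8 ≈ -67.375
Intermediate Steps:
a(Z, X) = 1/Z (a(Z, X) = 1/(0 + Z) = 1/Z)
a(-16, 33)*1078 = 1078/(-16) = -1/16*1078 = -539/8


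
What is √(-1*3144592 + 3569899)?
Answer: √425307 ≈ 652.16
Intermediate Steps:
√(-1*3144592 + 3569899) = √(-3144592 + 3569899) = √425307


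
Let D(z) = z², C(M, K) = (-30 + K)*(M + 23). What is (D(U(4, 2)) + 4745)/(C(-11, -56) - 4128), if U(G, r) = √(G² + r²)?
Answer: -953/1032 ≈ -0.92345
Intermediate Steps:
C(M, K) = (-30 + K)*(23 + M)
(D(U(4, 2)) + 4745)/(C(-11, -56) - 4128) = ((√(4² + 2²))² + 4745)/((-690 - 30*(-11) + 23*(-56) - 56*(-11)) - 4128) = ((√(16 + 4))² + 4745)/((-690 + 330 - 1288 + 616) - 4128) = ((√20)² + 4745)/(-1032 - 4128) = ((2*√5)² + 4745)/(-5160) = (20 + 4745)*(-1/5160) = 4765*(-1/5160) = -953/1032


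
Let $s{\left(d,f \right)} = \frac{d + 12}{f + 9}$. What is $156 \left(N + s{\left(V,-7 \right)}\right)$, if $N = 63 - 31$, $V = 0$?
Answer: $5928$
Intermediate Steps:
$s{\left(d,f \right)} = \frac{12 + d}{9 + f}$
$N = 32$ ($N = 63 - 31 = 32$)
$156 \left(N + s{\left(V,-7 \right)}\right) = 156 \left(32 + \frac{12 + 0}{9 - 7}\right) = 156 \left(32 + \frac{1}{2} \cdot 12\right) = 156 \left(32 + 6\right) = 156 \cdot 38 = 5928$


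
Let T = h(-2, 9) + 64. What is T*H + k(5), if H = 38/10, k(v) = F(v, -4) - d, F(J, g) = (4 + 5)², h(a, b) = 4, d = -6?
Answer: 1727/5 ≈ 345.40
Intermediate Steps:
F(J, g) = 81 (F(J, g) = 9² = 81)
k(v) = 87 (k(v) = 81 - 1*(-6) = 81 + 6 = 87)
H = 19/5 (H = 38*(⅒) = 19/5 ≈ 3.8000)
T = 68 (T = 4 + 64 = 68)
T*H + k(5) = 68*(19/5) + 87 = 1292/5 + 87 = 1727/5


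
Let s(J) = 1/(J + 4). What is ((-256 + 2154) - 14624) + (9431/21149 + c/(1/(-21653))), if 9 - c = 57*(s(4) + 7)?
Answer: 1452720084625/169192 ≈ 8.5862e+6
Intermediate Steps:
s(J) = 1/(4 + J)
c = -3177/8 (c = 9 - 57*(1/(4 + 4) + 7) = 9 - 57*(1/8 + 7) = 9 - 57*(⅛ + 7) = 9 - 57*57/8 = 9 - 1*3249/8 = 9 - 3249/8 = -3177/8 ≈ -397.13)
((-256 + 2154) - 14624) + (9431/21149 + c/(1/(-21653))) = ((-256 + 2154) - 14624) + (9431/21149 - 3177/(8*(1/(-21653)))) = (1898 - 14624) + (9431*(1/21149) - 3177/(8*(-1/21653))) = -12726 + (9431/21149 - 3177/8*(-21653)) = -12726 + (9431/21149 + 68791581/8) = -12726 + 1454873222017/169192 = 1452720084625/169192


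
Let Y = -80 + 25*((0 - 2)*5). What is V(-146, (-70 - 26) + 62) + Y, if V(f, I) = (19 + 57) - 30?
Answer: -284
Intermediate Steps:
V(f, I) = 46 (V(f, I) = 76 - 30 = 46)
Y = -330 (Y = -80 + 25*(-2*5) = -80 + 25*(-10) = -80 - 250 = -330)
V(-146, (-70 - 26) + 62) + Y = 46 - 330 = -284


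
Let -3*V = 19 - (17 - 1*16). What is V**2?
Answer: 36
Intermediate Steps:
V = -6 (V = -(19 - (17 - 1*16))/3 = -(19 - (17 - 16))/3 = -(19 - 1*1)/3 = -(19 - 1)/3 = -1/3*18 = -6)
V**2 = (-6)**2 = 36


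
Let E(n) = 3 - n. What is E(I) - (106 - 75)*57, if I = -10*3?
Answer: -1734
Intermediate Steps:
I = -30
E(I) - (106 - 75)*57 = (3 - 1*(-30)) - (106 - 75)*57 = (3 + 30) - 31*57 = 33 - 1*1767 = 33 - 1767 = -1734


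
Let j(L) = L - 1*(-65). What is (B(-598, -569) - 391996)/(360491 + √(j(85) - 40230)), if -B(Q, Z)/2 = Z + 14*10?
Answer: -141001728758/129953801161 + 1564552*I*√2505/129953801161 ≈ -1.085 + 0.00060257*I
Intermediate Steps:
B(Q, Z) = -280 - 2*Z (B(Q, Z) = -2*(Z + 14*10) = -2*(Z + 140) = -2*(140 + Z) = -280 - 2*Z)
j(L) = 65 + L (j(L) = L + 65 = 65 + L)
(B(-598, -569) - 391996)/(360491 + √(j(85) - 40230)) = ((-280 - 2*(-569)) - 391996)/(360491 + √((65 + 85) - 40230)) = ((-280 + 1138) - 391996)/(360491 + √(150 - 40230)) = (858 - 391996)/(360491 + √(-40080)) = -391138/(360491 + 4*I*√2505)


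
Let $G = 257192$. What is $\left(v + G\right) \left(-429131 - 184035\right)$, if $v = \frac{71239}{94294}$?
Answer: $- \frac{7435169268961521}{47147} \approx -1.577 \cdot 10^{11}$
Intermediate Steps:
$v = \frac{71239}{94294}$ ($v = 71239 \cdot \frac{1}{94294} = \frac{71239}{94294} \approx 0.7555$)
$\left(v + G\right) \left(-429131 - 184035\right) = \left(\frac{71239}{94294} + 257192\right) \left(-429131 - 184035\right) = \frac{24251733687}{94294} \left(-613166\right) = - \frac{7435169268961521}{47147}$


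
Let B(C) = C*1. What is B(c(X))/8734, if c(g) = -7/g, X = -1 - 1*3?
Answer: 7/34936 ≈ 0.00020037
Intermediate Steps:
X = -4 (X = -1 - 3 = -4)
B(C) = C
B(c(X))/8734 = -7/(-4)/8734 = -7*(-¼)*(1/8734) = (7/4)*(1/8734) = 7/34936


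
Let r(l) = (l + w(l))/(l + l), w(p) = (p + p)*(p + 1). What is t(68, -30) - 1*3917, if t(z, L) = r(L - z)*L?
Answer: -1022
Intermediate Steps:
w(p) = 2*p*(1 + p) (w(p) = (2*p)*(1 + p) = 2*p*(1 + p))
r(l) = (l + 2*l*(1 + l))/(2*l) (r(l) = (l + 2*l*(1 + l))/(l + l) = (l + 2*l*(1 + l))/((2*l)) = (l + 2*l*(1 + l))*(1/(2*l)) = (l + 2*l*(1 + l))/(2*l))
t(z, L) = L*(3/2 + L - z) (t(z, L) = (3/2 + (L - z))*L = (3/2 + L - z)*L = L*(3/2 + L - z))
t(68, -30) - 1*3917 = (1/2)*(-30)*(3 - 2*68 + 2*(-30)) - 1*3917 = (1/2)*(-30)*(3 - 136 - 60) - 3917 = (1/2)*(-30)*(-193) - 3917 = 2895 - 3917 = -1022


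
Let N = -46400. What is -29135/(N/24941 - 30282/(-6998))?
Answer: -2542569466465/215278081 ≈ -11811.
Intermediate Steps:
-29135/(N/24941 - 30282/(-6998)) = -29135/(-46400/24941 - 30282/(-6998)) = -29135/(-46400*1/24941 - 30282*(-1/6998)) = -29135/(-46400/24941 + 15141/3499) = -29135/215278081/87268559 = -29135*87268559/215278081 = -2542569466465/215278081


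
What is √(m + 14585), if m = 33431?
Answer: 4*√3001 ≈ 219.13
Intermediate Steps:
√(m + 14585) = √(33431 + 14585) = √48016 = 4*√3001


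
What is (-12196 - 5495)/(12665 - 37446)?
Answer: 17691/24781 ≈ 0.71389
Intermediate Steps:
(-12196 - 5495)/(12665 - 37446) = -17691/(-24781) = -17691*(-1/24781) = 17691/24781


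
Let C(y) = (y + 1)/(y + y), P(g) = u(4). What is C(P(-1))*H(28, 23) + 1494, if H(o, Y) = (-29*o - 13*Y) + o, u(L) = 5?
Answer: 4221/5 ≈ 844.20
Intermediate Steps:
P(g) = 5
H(o, Y) = -28*o - 13*Y
C(y) = (1 + y)/(2*y) (C(y) = (1 + y)/((2*y)) = (1 + y)*(1/(2*y)) = (1 + y)/(2*y))
C(P(-1))*H(28, 23) + 1494 = ((½)*(1 + 5)/5)*(-28*28 - 13*23) + 1494 = ((½)*(⅕)*6)*(-784 - 299) + 1494 = (⅗)*(-1083) + 1494 = -3249/5 + 1494 = 4221/5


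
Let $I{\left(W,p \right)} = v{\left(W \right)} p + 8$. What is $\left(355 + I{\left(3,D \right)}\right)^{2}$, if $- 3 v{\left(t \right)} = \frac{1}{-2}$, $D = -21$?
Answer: $\frac{516961}{4} \approx 1.2924 \cdot 10^{5}$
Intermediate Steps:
$v{\left(t \right)} = \frac{1}{6}$ ($v{\left(t \right)} = - \frac{1}{3 \left(-2\right)} = \left(- \frac{1}{3}\right) \left(- \frac{1}{2}\right) = \frac{1}{6}$)
$I{\left(W,p \right)} = 8 + \frac{p}{6}$ ($I{\left(W,p \right)} = \frac{p}{6} + 8 = 8 + \frac{p}{6}$)
$\left(355 + I{\left(3,D \right)}\right)^{2} = \left(355 + \left(8 + \frac{1}{6} \left(-21\right)\right)\right)^{2} = \left(355 + \left(8 - \frac{7}{2}\right)\right)^{2} = \left(355 + \frac{9}{2}\right)^{2} = \left(\frac{719}{2}\right)^{2} = \frac{516961}{4}$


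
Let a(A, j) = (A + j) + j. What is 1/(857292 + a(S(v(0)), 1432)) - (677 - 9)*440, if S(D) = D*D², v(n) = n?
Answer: -252817051519/860156 ≈ -2.9392e+5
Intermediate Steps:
S(D) = D³
a(A, j) = A + 2*j
1/(857292 + a(S(v(0)), 1432)) - (677 - 9)*440 = 1/(857292 + (0³ + 2*1432)) - (677 - 9)*440 = 1/(857292 + (0 + 2864)) - 668*440 = 1/(857292 + 2864) - 1*293920 = 1/860156 - 293920 = -252817051519/860156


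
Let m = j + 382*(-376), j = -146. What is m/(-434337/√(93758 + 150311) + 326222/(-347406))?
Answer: -497125033984642589253/2846019044038063539886 + 6594804841578247475559*√4981/2846019044038063539886 ≈ 163.36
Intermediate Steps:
m = -143778 (m = -146 + 382*(-376) = -146 - 143632 = -143778)
m/(-434337/√(93758 + 150311) + 326222/(-347406)) = -143778/(-434337/√(93758 + 150311) + 326222/(-347406)) = -143778/(-434337*√4981/34867 + 326222*(-1/347406)) = -143778/(-434337*√4981/34867 - 163111/173703) = -143778/(-163111/173703 - 434337*√4981/34867)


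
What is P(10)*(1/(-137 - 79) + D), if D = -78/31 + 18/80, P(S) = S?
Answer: -38431/1674 ≈ -22.958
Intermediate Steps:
D = -2841/1240 (D = -78*1/31 + 18*(1/80) = -78/31 + 9/40 = -2841/1240 ≈ -2.2911)
P(10)*(1/(-137 - 79) + D) = 10*(1/(-137 - 79) - 2841/1240) = 10*(1/(-216) - 2841/1240) = 10*(-1/216 - 2841/1240) = 10*(-38431/16740) = -38431/1674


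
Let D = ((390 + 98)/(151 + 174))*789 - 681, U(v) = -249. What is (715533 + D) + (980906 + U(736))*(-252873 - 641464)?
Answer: -285037065095993/325 ≈ -8.7704e+11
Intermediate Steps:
D = 163707/325 (D = (488/325)*789 - 681 = 385032/325 - 681 = 163707/325 ≈ 503.71)
(715533 + D) + (980906 + U(736))*(-252873 - 641464) = (715533 + 163707/325) + (980906 - 249)*(-252873 - 641464) = 232711932/325 + 980657*(-894337) = 232711932/325 - 877037839409 = -285037065095993/325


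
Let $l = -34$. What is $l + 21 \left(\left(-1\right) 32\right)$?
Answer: $-706$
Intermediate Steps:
$l + 21 \left(\left(-1\right) 32\right) = -34 + 21 \left(\left(-1\right) 32\right) = -34 + 21 \left(-32\right) = -34 - 672 = -706$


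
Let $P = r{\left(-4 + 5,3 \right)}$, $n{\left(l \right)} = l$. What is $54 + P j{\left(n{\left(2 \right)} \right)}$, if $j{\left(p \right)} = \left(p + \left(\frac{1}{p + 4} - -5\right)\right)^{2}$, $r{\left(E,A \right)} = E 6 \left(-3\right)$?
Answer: $- \frac{1741}{2} \approx -870.5$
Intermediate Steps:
$r{\left(E,A \right)} = - 18 E$ ($r{\left(E,A \right)} = 6 E \left(-3\right) = - 18 E$)
$P = -18$ ($P = - 18 \left(-4 + 5\right) = \left(-18\right) 1 = -18$)
$j{\left(p \right)} = \left(5 + p + \frac{1}{4 + p}\right)^{2}$ ($j{\left(p \right)} = \left(p + \left(\frac{1}{4 + p} + 5\right)\right)^{2} = \left(p + \left(5 + \frac{1}{4 + p}\right)\right)^{2} = \left(5 + p + \frac{1}{4 + p}\right)^{2}$)
$54 + P j{\left(n{\left(2 \right)} \right)} = 54 - 18 \frac{\left(21 + 2^{2} + 9 \cdot 2\right)^{2}}{\left(4 + 2\right)^{2}} = 54 - 18 \frac{\left(21 + 4 + 18\right)^{2}}{36} = 54 - 18 \frac{43^{2}}{36} = 54 - 18 \cdot \frac{1}{36} \cdot 1849 = 54 - \frac{1849}{2} = - \frac{1741}{2}$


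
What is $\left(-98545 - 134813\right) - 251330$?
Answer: $-484688$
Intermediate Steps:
$\left(-98545 - 134813\right) - 251330 = -233358 - 251330 = -484688$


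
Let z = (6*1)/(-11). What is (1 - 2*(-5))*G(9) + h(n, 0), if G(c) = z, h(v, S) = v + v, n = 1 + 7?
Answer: 10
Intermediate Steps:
n = 8
z = -6/11 (z = 6*(-1/11) = -6/11 ≈ -0.54545)
h(v, S) = 2*v
G(c) = -6/11
(1 - 2*(-5))*G(9) + h(n, 0) = (1 - 2*(-5))*(-6/11) + 2*8 = (1 + 10)*(-6/11) + 16 = 11*(-6/11) + 16 = -6 + 16 = 10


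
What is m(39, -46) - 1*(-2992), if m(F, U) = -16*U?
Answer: 3728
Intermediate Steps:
m(39, -46) - 1*(-2992) = -16*(-46) - 1*(-2992) = 736 + 2992 = 3728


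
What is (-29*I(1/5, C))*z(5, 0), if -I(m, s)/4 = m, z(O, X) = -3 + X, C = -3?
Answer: -348/5 ≈ -69.600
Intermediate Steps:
I(m, s) = -4*m
(-29*I(1/5, C))*z(5, 0) = (-(-116)/5)*(-3 + 0) = -(-116)/5*(-3) = -29*(-4/5)*(-3) = (116/5)*(-3) = -348/5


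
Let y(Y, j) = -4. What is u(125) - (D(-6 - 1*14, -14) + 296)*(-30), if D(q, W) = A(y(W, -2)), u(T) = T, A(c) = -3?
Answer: 8915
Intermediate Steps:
D(q, W) = -3
u(125) - (D(-6 - 1*14, -14) + 296)*(-30) = 125 - (-3 + 296)*(-30) = 125 - 293*(-30) = 125 - 1*(-8790) = 125 + 8790 = 8915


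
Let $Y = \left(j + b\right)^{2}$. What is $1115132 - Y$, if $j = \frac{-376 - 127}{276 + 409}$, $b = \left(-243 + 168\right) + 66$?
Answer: $\frac{523203350476}{469225} \approx 1.115 \cdot 10^{6}$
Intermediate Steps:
$b = -9$ ($b = -75 + 66 = -9$)
$j = - \frac{503}{685} \approx -0.73431$
$Y = \frac{44462224}{469225}$ ($Y = \left(- \frac{503}{685} - 9\right)^{2} = \left(- \frac{6668}{685}\right)^{2} = \frac{44462224}{469225} \approx 94.757$)
$1115132 - Y = 1115132 - \frac{44462224}{469225} = \frac{523203350476}{469225}$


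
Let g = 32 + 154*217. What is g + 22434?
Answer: 55884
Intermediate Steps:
g = 33450 (g = 32 + 33418 = 33450)
g + 22434 = 33450 + 22434 = 55884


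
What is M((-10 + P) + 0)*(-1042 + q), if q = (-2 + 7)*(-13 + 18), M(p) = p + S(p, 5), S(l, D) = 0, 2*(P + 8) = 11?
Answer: 25425/2 ≈ 12713.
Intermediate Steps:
P = -5/2 (P = -8 + (½)*11 = -8 + 11/2 = -5/2 ≈ -2.5000)
M(p) = p (M(p) = p + 0 = p)
q = 25 (q = 5*5 = 25)
M((-10 + P) + 0)*(-1042 + q) = ((-10 - 5/2) + 0)*(-1042 + 25) = (-25/2 + 0)*(-1017) = -25/2*(-1017) = 25425/2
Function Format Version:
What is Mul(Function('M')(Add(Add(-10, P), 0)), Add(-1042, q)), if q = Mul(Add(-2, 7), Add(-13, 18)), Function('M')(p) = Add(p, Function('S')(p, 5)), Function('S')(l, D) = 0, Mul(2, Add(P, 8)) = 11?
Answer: Rational(25425, 2) ≈ 12713.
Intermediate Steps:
P = Rational(-5, 2) (P = Add(-8, Mul(Rational(1, 2), 11)) = Add(-8, Rational(11, 2)) = Rational(-5, 2) ≈ -2.5000)
Function('M')(p) = p (Function('M')(p) = Add(p, 0) = p)
q = 25 (q = Mul(5, 5) = 25)
Mul(Function('M')(Add(Add(-10, P), 0)), Add(-1042, q)) = Mul(Add(Add(-10, Rational(-5, 2)), 0), Add(-1042, 25)) = Mul(Add(Rational(-25, 2), 0), -1017) = Mul(Rational(-25, 2), -1017) = Rational(25425, 2)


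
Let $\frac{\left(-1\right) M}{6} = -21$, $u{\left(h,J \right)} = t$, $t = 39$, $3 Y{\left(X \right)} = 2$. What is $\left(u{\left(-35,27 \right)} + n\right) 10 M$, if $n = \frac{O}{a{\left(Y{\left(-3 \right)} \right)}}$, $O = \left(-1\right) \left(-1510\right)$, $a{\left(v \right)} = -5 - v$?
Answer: $- \frac{4872420}{17} \approx -2.8661 \cdot 10^{5}$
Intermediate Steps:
$Y{\left(X \right)} = \frac{2}{3}$ ($Y{\left(X \right)} = \frac{1}{3} \cdot 2 = \frac{2}{3}$)
$u{\left(h,J \right)} = 39$
$O = 1510$
$M = 126$ ($M = \left(-6\right) \left(-21\right) = 126$)
$n = - \frac{4530}{17}$ ($n = \frac{1510}{-5 - \frac{2}{3}} = \frac{1510}{- \frac{17}{3}} = 1510 \left(- \frac{3}{17}\right) = - \frac{4530}{17} \approx -266.47$)
$\left(u{\left(-35,27 \right)} + n\right) 10 M = \left(39 - \frac{4530}{17}\right) 10 \cdot 126 = \left(- \frac{3867}{17}\right) 1260 = - \frac{4872420}{17}$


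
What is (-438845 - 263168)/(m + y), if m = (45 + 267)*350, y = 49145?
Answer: -702013/158345 ≈ -4.4334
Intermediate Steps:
m = 109200 (m = 312*350 = 109200)
(-438845 - 263168)/(m + y) = (-438845 - 263168)/(109200 + 49145) = -702013/158345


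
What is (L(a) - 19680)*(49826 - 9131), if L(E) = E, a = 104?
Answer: -796645320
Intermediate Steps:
(L(a) - 19680)*(49826 - 9131) = (104 - 19680)*(49826 - 9131) = -19576*40695 = -796645320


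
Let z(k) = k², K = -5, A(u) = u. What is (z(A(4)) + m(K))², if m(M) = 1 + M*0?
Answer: 289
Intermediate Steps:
m(M) = 1 (m(M) = 1 + 0 = 1)
(z(A(4)) + m(K))² = (4² + 1)² = (16 + 1)² = 17² = 289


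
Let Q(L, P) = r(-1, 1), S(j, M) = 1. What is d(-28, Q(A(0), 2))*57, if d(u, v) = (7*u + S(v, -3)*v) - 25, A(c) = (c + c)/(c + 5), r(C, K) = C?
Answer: -12654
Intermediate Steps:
A(c) = 2*c/(5 + c) (A(c) = (2*c)/(5 + c) = 2*c/(5 + c))
Q(L, P) = -1
d(u, v) = -25 + v + 7*u (d(u, v) = (7*u + 1*v) - 25 = (7*u + v) - 25 = (v + 7*u) - 25 = -25 + v + 7*u)
d(-28, Q(A(0), 2))*57 = (-25 - 1 + 7*(-28))*57 = (-25 - 1 - 196)*57 = -222*57 = -12654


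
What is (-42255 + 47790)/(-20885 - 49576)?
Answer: -615/7829 ≈ -0.078554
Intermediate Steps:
(-42255 + 47790)/(-20885 - 49576) = 5535/(-70461) = 5535*(-1/70461) = -615/7829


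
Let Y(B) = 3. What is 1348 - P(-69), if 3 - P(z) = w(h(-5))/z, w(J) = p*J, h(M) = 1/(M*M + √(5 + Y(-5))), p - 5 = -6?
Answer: 57260710/42573 - 2*√2/42573 ≈ 1345.0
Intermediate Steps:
p = -1 (p = 5 - 6 = -1)
h(M) = 1/(M² + 2*√2) (h(M) = 1/(M*M + √(5 + 3)) = 1/(M² + √8) = 1/(M² + 2*√2))
w(J) = -J
P(z) = 3 + 1/(z*(25 + 2*√2)) (P(z) = 3 - (-1/((-5)² + 2*√2))/z = 3 - (-1/(25 + 2*√2))/z = 3 - (-1)/(z*(25 + 2*√2)) = 3 + 1/(z*(25 + 2*√2)))
1348 - P(-69) = 1348 - (1 + 3*(-69)*(25 + 2*√2))/((-69)*(25 + 2*√2)) = 1348 - (-1)*(1 + (-5175 - 414*√2))/(69*(25 + 2*√2)) = 1348 - (-1)*(-5174 - 414*√2)/(69*(25 + 2*√2)) = 1348 + (-5174 - 414*√2)/(69*(25 + 2*√2))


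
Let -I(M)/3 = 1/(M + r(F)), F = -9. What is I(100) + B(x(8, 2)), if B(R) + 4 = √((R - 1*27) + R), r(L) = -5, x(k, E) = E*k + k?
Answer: -383/95 + √21 ≈ 0.55100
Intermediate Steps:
x(k, E) = k + E*k
I(M) = -3/(-5 + M) (I(M) = -3/(M - 5) = -3/(-5 + M))
B(R) = -4 + √(-27 + 2*R) (B(R) = -4 + √((R - 1*27) + R) = -4 + √((R - 27) + R) = -4 + √((-27 + R) + R) = -4 + √(-27 + 2*R))
I(100) + B(x(8, 2)) = -3/(-5 + 100) + (-4 + √(-27 + 2*(8*(1 + 2)))) = -3/95 + (-4 + √(-27 + 2*(8*3))) = -3*1/95 + (-4 + √(-27 + 2*24)) = -3/95 + (-4 + √(-27 + 48)) = -3/95 + (-4 + √21) = -383/95 + √21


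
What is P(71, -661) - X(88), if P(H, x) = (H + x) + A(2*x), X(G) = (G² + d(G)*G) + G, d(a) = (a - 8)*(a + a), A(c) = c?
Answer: -1248784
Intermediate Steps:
d(a) = 2*a*(-8 + a) (d(a) = (-8 + a)*(2*a) = 2*a*(-8 + a))
X(G) = G + G² + 2*G²*(-8 + G) (X(G) = (G² + (2*G*(-8 + G))*G) + G = (G² + 2*G²*(-8 + G)) + G = G + G² + 2*G²*(-8 + G))
P(H, x) = H + 3*x (P(H, x) = (H + x) + 2*x = H + 3*x)
P(71, -661) - X(88) = (71 + 3*(-661)) - 88*(1 + 88 + 2*88*(-8 + 88)) = (71 - 1983) - 88*(1 + 88 + 2*88*80) = -1912 - 88*(1 + 88 + 14080) = -1912 - 88*14169 = -1912 - 1*1246872 = -1912 - 1246872 = -1248784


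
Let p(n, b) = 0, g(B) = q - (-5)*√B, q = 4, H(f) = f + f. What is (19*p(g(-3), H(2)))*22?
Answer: 0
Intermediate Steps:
H(f) = 2*f
g(B) = 4 + 5*√B (g(B) = 4 - (-5)*√B = 4 + 5*√B)
(19*p(g(-3), H(2)))*22 = (19*0)*22 = 0*22 = 0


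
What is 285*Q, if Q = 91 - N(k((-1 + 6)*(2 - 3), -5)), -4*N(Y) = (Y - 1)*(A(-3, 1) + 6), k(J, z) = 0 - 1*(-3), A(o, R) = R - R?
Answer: 26790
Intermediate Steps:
A(o, R) = 0
k(J, z) = 3 (k(J, z) = 0 + 3 = 3)
N(Y) = 3/2 - 3*Y/2 (N(Y) = -(Y - 1)*(0 + 6)/4 = -(-1 + Y)*6/4 = -(-6 + 6*Y)/4 = 3/2 - 3*Y/2)
Q = 94 (Q = 91 - (3/2 - 3/2*3) = 91 - (3/2 - 9/2) = 91 - 1*(-3) = 91 + 3 = 94)
285*Q = 285*94 = 26790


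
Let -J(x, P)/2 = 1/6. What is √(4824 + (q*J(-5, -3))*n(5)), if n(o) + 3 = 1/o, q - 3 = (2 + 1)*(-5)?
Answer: 16*√470/5 ≈ 69.374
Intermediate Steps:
J(x, P) = -⅓ (J(x, P) = -2/6 = -2*⅙ = -⅓)
q = -12 (q = 3 + (2 + 1)*(-5) = 3 + 3*(-5) = 3 - 15 = -12)
n(o) = -3 + 1/o
√(4824 + (q*J(-5, -3))*n(5)) = √(4824 + (-12*(-⅓))*(-3 + 1/5)) = √(4824 + 4*(-3 + ⅕)) = √(4824 + 4*(-14/5)) = √(4824 - 56/5) = √(24064/5) = 16*√470/5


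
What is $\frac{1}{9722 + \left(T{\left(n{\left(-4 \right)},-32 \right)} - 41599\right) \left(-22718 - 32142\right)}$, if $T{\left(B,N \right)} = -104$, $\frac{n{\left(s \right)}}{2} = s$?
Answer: $\frac{1}{2287836302} \approx 4.3709 \cdot 10^{-10}$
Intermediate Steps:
$n{\left(s \right)} = 2 s$
$\frac{1}{9722 + \left(T{\left(n{\left(-4 \right)},-32 \right)} - 41599\right) \left(-22718 - 32142\right)} = \frac{1}{9722 + \left(-104 - 41599\right) \left(-22718 - 32142\right)} = \frac{1}{9722 + \left(-104 - 41599\right) \left(-54860\right)} = \frac{1}{9722 - -2287826580} = \frac{1}{9722 + 2287826580} = \frac{1}{2287836302}$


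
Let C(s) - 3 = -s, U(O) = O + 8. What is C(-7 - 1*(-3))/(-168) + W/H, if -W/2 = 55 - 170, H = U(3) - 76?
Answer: -1117/312 ≈ -3.5801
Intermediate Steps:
U(O) = 8 + O
H = -65 (H = (8 + 3) - 76 = 11 - 76 = -65)
W = 230 (W = -2*(55 - 170) = -2*(-115) = 230)
C(s) = 3 - s
C(-7 - 1*(-3))/(-168) + W/H = (3 - (-7 - 1*(-3)))/(-168) + 230/(-65) = (3 - (-7 + 3))*(-1/168) + 230*(-1/65) = (3 - 1*(-4))*(-1/168) - 46/13 = (3 + 4)*(-1/168) - 46/13 = 7*(-1/168) - 46/13 = -1/24 - 46/13 = -1117/312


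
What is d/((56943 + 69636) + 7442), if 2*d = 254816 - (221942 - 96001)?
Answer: 128875/268042 ≈ 0.48080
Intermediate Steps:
d = 128875/2 (d = (254816 - (221942 - 96001))/2 = (254816 - 1*125941)/2 = (254816 - 125941)/2 = (½)*128875 = 128875/2 ≈ 64438.)
d/((56943 + 69636) + 7442) = 128875/(2*((56943 + 69636) + 7442)) = 128875/(2*(126579 + 7442)) = (128875/2)/134021 = (128875/2)*(1/134021) = 128875/268042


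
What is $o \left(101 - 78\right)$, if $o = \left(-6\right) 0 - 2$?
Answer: $-46$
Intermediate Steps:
$o = -2$ ($o = 0 - 2 = -2$)
$o \left(101 - 78\right) = - 2 \left(101 - 78\right) = \left(-2\right) 23 = -46$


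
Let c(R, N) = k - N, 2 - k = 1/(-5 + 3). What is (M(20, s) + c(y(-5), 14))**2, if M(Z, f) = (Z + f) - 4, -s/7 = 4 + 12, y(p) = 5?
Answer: 46225/4 ≈ 11556.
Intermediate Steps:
k = 5/2 (k = 2 - 1/(-5 + 3) = 2 - 1/(-2) = 2 - 1*(-1/2) = 2 + 1/2 = 5/2 ≈ 2.5000)
c(R, N) = 5/2 - N
s = -112 (s = -7*(4 + 12) = -7*16 = -112)
M(Z, f) = -4 + Z + f
(M(20, s) + c(y(-5), 14))**2 = ((-4 + 20 - 112) + (5/2 - 1*14))**2 = (-96 + (5/2 - 14))**2 = (-96 - 23/2)**2 = (-215/2)**2 = 46225/4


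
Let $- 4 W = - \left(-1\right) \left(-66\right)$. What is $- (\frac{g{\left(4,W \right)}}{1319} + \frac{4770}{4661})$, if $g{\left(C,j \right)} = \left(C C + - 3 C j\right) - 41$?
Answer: $- \frac{5252227}{6147859} \approx -0.85432$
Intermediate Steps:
$W = \frac{33}{2}$ ($W = - \frac{\left(-1\right) \left(\left(-1\right) \left(-66\right)\right)}{4} = - \frac{\left(-1\right) 66}{4} = \left(- \frac{1}{4}\right) \left(-66\right) = \frac{33}{2} \approx 16.5$)
$g{\left(C,j \right)} = -41 + C^{2} - 3 C j$ ($g{\left(C,j \right)} = \left(C^{2} - 3 C j\right) - 41 = -41 + C^{2} - 3 C j$)
$- (\frac{g{\left(4,W \right)}}{1319} + \frac{4770}{4661}) = - (\frac{-41 + 4^{2} - 12 \cdot \frac{33}{2}}{1319} + \frac{4770}{4661}) = - (\left(-41 + 16 - 198\right) \frac{1}{1319} + 4770 \cdot \frac{1}{4661}) = - (\left(-223\right) \frac{1}{1319} + \frac{4770}{4661}) = - (- \frac{223}{1319} + \frac{4770}{4661}) = \left(-1\right) \frac{5252227}{6147859} = - \frac{5252227}{6147859}$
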